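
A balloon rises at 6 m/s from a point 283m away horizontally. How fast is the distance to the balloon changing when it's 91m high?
273√88370/44185 ≈ 1.837 m/s

z² = 283² + y²
z = √(283² + 91²) = √88370
dz/dt = y/z · dy/dt = 91/√88370 · 6 = 273√88370/44185 ≈ 1.837 m/s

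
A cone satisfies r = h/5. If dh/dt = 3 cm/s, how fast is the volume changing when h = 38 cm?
4332π/25 cm³/s

V = (1/3)π(h/5)²h = πh³/75
dV/dt = πh²/25 · 3
At h = 38: dV/dt = 4332π/25 cm³/s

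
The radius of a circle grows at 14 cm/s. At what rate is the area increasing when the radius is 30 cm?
840π cm²/s

A = πr²
dA/dt = 2πr · dr/dt = 2π(30)(14) = 840π cm²/s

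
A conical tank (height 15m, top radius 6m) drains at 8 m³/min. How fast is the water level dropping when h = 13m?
50/(169π) ≈ 0.09417 m/min

r/h = 6/15, so r = (2/5)h
V = (1/3)πr²h = (1/3)π((2/5)h)²h = (4/75)πh³
dV/dh = (4/25)πh²
dh/dt = (dV/dt)/(dV/dh) = -8/((4/25)π·13²) = -50/(169π) m/min
The level is dropping at 50/(169π) ≈ 0.09417 m/min.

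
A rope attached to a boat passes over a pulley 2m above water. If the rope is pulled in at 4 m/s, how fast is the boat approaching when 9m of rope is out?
36√77/77 ≈ 4.103 m/s

rope² = x² + 2²
x = √(9² - 2²) = √77
dx/dt = (rope/x) · d(rope)/dt = (9/√77) · (-4) = -36√77/77 m/s
The boat approaches at 36√77/77 ≈ 4.103 m/s.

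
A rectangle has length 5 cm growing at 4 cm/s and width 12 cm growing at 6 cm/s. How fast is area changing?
78 cm²/s

A = lw
dA/dt = w·dl/dt + l·dw/dt = 12·4 + 5·6 = 78 cm²/s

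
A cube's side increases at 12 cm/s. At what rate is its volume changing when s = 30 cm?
32400 cm³/s

V = s³
dV/dt = 3s² · ds/dt = 3·30²·12 = 32400 cm³/s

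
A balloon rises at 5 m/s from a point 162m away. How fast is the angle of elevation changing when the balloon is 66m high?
0.026471 rad/s

tan(θ) = y/162
sec²(θ) · dθ/dt = (1/162) · dy/dt
dθ/dt = cos²(θ)/162 · 5 = 162/(162² + 66²) · 5
dθ/dt = 0.026471 rad/s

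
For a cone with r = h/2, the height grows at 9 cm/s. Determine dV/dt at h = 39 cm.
13689π/4 cm³/s

V = (1/3)π(h/2)²h = πh³/12
dV/dt = πh²/4 · 9
At h = 39: dV/dt = 13689π/4 cm³/s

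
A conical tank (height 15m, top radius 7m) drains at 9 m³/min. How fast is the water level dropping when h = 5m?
81/(49π) ≈ 0.5262 m/min

r/h = 7/15, so r = (7/15)h
V = (1/3)πr²h = (1/3)π((7/15)h)²h = (49/675)πh³
dV/dh = (49/225)πh²
dh/dt = (dV/dt)/(dV/dh) = -9/((49/225)π·5²) = -81/(49π) m/min
The level is dropping at 81/(49π) ≈ 0.5262 m/min.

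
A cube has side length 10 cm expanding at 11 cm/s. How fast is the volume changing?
3300 cm³/s

V = s³
dV/dt = 3s² · ds/dt = 3·10²·11 = 3300 cm³/s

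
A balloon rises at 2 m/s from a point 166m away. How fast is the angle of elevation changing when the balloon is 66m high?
0.010404 rad/s

tan(θ) = y/166
sec²(θ) · dθ/dt = (1/166) · dy/dt
dθ/dt = cos²(θ)/166 · 2 = 166/(166² + 66²) · 2
dθ/dt = 0.010404 rad/s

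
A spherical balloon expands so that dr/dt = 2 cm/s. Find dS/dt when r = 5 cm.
80π cm²/s

S = 4πr²
dS/dt = dS/dr · dr/dt = 8πr · 2
At r = 5: dS/dt = 80π cm²/s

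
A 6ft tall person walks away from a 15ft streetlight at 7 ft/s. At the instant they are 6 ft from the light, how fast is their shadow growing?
14/3 ft/s

By similar triangles: 15/(x+s) = 6/s
Solving: s = 6x/9
ds/dt = 6/9 · dx/dt = 2/3 · 7 = 14/3 ft/s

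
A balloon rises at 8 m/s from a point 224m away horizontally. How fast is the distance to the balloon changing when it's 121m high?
968√64817/64817 ≈ 3.802 m/s

z² = 224² + y²
z = √(224² + 121²) = √64817
dz/dt = y/z · dy/dt = 121/√64817 · 8 = 968√64817/64817 ≈ 3.802 m/s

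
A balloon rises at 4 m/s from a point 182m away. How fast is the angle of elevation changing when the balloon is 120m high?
0.015319 rad/s

tan(θ) = y/182
sec²(θ) · dθ/dt = (1/182) · dy/dt
dθ/dt = cos²(θ)/182 · 4 = 182/(182² + 120²) · 4
dθ/dt = 0.015319 rad/s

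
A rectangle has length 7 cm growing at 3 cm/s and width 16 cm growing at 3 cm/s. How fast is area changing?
69 cm²/s

A = lw
dA/dt = w·dl/dt + l·dw/dt = 16·3 + 7·3 = 69 cm²/s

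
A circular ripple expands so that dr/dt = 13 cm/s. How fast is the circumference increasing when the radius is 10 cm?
26π cm/s

C = 2πr
dC/dt = 2π · dr/dt = 2π · 13 = 26π cm/s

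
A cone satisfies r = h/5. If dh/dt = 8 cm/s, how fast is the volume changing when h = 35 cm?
392π cm³/s

V = (1/3)π(h/5)²h = πh³/75
dV/dt = πh²/25 · 8
At h = 35: dV/dt = 392π cm³/s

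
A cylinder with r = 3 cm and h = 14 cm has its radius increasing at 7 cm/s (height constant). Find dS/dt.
280π cm²/s

S = 2πrh + 2πr² (lateral + bases)
dS/dt = (2πh + 4πr)·dr/dt = (2π·14 + 4π·3)·7
= 280π cm²/s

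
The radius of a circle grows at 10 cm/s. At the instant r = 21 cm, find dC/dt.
20π cm/s

C = 2πr
dC/dt = 2π · dr/dt = 2π · 10 = 20π cm/s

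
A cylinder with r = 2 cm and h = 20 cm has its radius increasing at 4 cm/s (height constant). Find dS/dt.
192π cm²/s

S = 2πrh + 2πr² (lateral + bases)
dS/dt = (2πh + 4πr)·dr/dt = (2π·20 + 4π·2)·4
= 192π cm²/s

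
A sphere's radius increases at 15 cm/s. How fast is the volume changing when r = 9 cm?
4860π cm³/s

V = (4/3)πr³
dV/dt = dV/dr · dr/dt = 4πr² · 15
At r = 9: dV/dt = 4860π cm³/s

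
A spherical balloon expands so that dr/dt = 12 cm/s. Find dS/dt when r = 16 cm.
1536π cm²/s

S = 4πr²
dS/dt = dS/dr · dr/dt = 8πr · 12
At r = 16: dS/dt = 1536π cm²/s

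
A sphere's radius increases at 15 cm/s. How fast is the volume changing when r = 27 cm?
43740π cm³/s

V = (4/3)πr³
dV/dt = dV/dr · dr/dt = 4πr² · 15
At r = 27: dV/dt = 43740π cm³/s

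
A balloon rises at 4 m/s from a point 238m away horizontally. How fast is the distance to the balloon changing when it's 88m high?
176√16097/16097 ≈ 1.387 m/s

z² = 238² + y²
z = √(238² + 88²) = 2√16097
dz/dt = y/z · dy/dt = 88/(2√16097) · 4 = 176√16097/16097 ≈ 1.387 m/s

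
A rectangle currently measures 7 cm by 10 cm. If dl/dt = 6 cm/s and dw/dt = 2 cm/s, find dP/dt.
16 cm/s

P = 2(l + w)
dP/dt = 2(dl/dt + dw/dt) = 2(6 + 2) = 16 cm/s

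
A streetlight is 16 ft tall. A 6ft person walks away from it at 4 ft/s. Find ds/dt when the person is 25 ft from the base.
12/5 ft/s

By similar triangles: 16/(x+s) = 6/s
Solving: s = 6x/10
ds/dt = 6/10 · dx/dt = 3/5 · 4 = 12/5 ft/s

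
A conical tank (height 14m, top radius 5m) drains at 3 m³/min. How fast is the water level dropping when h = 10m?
147/(625π) ≈ 0.07487 m/min

r/h = 5/14, so r = (5/14)h
V = (1/3)πr²h = (1/3)π((5/14)h)²h = (25/588)πh³
dV/dh = (25/196)πh²
dh/dt = (dV/dt)/(dV/dh) = -3/((25/196)π·10²) = -147/(625π) m/min
The level is dropping at 147/(625π) ≈ 0.07487 m/min.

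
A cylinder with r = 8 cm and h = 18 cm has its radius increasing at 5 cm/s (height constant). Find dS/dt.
340π cm²/s

S = 2πrh + 2πr² (lateral + bases)
dS/dt = (2πh + 4πr)·dr/dt = (2π·18 + 4π·8)·5
= 340π cm²/s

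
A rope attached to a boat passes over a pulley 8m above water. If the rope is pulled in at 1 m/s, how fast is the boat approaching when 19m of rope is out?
19√33/99 ≈ 1.102 m/s

rope² = x² + 8²
x = √(19² - 8²) = 3√33
dx/dt = (rope/x) · d(rope)/dt = (19/(3√33)) · (-1) = -19√33/99 m/s
The boat approaches at 19√33/99 ≈ 1.102 m/s.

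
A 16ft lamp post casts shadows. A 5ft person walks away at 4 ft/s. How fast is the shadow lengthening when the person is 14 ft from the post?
20/11 ft/s

By similar triangles: 16/(x+s) = 5/s
Solving: s = 5x/11
ds/dt = 5/11 · dx/dt = 5/11 · 4 = 20/11 ft/s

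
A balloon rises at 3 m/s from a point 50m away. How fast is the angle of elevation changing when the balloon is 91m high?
0.013913 rad/s

tan(θ) = y/50
sec²(θ) · dθ/dt = (1/50) · dy/dt
dθ/dt = cos²(θ)/50 · 3 = 50/(50² + 91²) · 3
dθ/dt = 0.013913 rad/s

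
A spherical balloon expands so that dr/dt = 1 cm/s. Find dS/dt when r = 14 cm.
112π cm²/s

S = 4πr²
dS/dt = dS/dr · dr/dt = 8πr · 1
At r = 14: dS/dt = 112π cm²/s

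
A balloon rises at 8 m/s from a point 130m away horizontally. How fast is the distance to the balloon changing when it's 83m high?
664√23789/23789 ≈ 4.305 m/s

z² = 130² + y²
z = √(130² + 83²) = √23789
dz/dt = y/z · dy/dt = 83/√23789 · 8 = 664√23789/23789 ≈ 4.305 m/s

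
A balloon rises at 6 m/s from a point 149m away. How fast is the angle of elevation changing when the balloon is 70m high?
0.032988 rad/s

tan(θ) = y/149
sec²(θ) · dθ/dt = (1/149) · dy/dt
dθ/dt = cos²(θ)/149 · 6 = 149/(149² + 70²) · 6
dθ/dt = 0.032988 rad/s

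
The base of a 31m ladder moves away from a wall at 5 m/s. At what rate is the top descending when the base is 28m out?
140√177/177 ≈ 10.52 m/s

x² + y² = 31²
2x·dx/dt + 2y·dy/dt = 0
dy/dt = -x/y · dx/dt = -28/√177 · 5 = -140√177/177 m/s
The top is descending at 140√177/177 ≈ 10.52 m/s.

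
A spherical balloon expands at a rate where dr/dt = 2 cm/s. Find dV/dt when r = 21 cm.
3528π cm³/s

V = (4/3)πr³
dV/dt = dV/dr · dr/dt = 4πr² · 2
At r = 21: dV/dt = 3528π cm³/s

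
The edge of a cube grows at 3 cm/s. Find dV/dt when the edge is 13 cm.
1521 cm³/s

V = s³
dV/dt = 3s² · ds/dt = 3·13²·3 = 1521 cm³/s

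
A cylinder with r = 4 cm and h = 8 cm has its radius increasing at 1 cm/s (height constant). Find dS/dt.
32π cm²/s

S = 2πrh + 2πr² (lateral + bases)
dS/dt = (2πh + 4πr)·dr/dt = (2π·8 + 4π·4)·1
= 32π cm²/s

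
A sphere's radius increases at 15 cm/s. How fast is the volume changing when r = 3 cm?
540π cm³/s

V = (4/3)πr³
dV/dt = dV/dr · dr/dt = 4πr² · 15
At r = 3: dV/dt = 540π cm³/s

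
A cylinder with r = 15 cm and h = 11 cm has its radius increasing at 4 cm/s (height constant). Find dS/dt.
328π cm²/s

S = 2πrh + 2πr² (lateral + bases)
dS/dt = (2πh + 4πr)·dr/dt = (2π·11 + 4π·15)·4
= 328π cm²/s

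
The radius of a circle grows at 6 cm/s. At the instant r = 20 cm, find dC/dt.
12π cm/s

C = 2πr
dC/dt = 2π · dr/dt = 2π · 6 = 12π cm/s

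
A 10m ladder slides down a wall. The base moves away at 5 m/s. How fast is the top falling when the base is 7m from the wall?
35√51/51 ≈ 4.901 m/s

x² + y² = 10²
2x·dx/dt + 2y·dy/dt = 0
dy/dt = -x/y · dx/dt = -7/√51 · 5 = -35√51/51 m/s
The top is descending at 35√51/51 ≈ 4.901 m/s.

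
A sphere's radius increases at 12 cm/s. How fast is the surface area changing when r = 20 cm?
1920π cm²/s

S = 4πr²
dS/dt = dS/dr · dr/dt = 8πr · 12
At r = 20: dS/dt = 1920π cm²/s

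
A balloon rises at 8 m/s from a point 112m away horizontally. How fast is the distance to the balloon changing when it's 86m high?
344√4985/4985 ≈ 4.872 m/s

z² = 112² + y²
z = √(112² + 86²) = 2√4985
dz/dt = y/z · dy/dt = 86/(2√4985) · 8 = 344√4985/4985 ≈ 4.872 m/s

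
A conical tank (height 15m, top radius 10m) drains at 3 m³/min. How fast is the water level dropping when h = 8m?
27/(256π) ≈ 0.03357 m/min

r/h = 10/15, so r = (2/3)h
V = (1/3)πr²h = (1/3)π((2/3)h)²h = (4/27)πh³
dV/dh = (4/9)πh²
dh/dt = (dV/dt)/(dV/dh) = -3/((4/9)π·8²) = -27/(256π) m/min
The level is dropping at 27/(256π) ≈ 0.03357 m/min.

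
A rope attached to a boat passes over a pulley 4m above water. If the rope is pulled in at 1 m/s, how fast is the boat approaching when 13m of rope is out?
13√17/51 ≈ 1.051 m/s

rope² = x² + 4²
x = √(13² - 4²) = 3√17
dx/dt = (rope/x) · d(rope)/dt = (13/(3√17)) · (-1) = -13√17/51 m/s
The boat approaches at 13√17/51 ≈ 1.051 m/s.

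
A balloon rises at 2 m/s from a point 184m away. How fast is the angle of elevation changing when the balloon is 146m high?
0.00667 rad/s

tan(θ) = y/184
sec²(θ) · dθ/dt = (1/184) · dy/dt
dθ/dt = cos²(θ)/184 · 2 = 184/(184² + 146²) · 2
dθ/dt = 0.00667 rad/s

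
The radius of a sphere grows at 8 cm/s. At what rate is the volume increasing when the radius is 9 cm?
2592π cm³/s

V = (4/3)πr³
dV/dt = dV/dr · dr/dt = 4πr² · 8
At r = 9: dV/dt = 2592π cm³/s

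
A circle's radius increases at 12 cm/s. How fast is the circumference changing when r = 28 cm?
24π cm/s

C = 2πr
dC/dt = 2π · dr/dt = 2π · 12 = 24π cm/s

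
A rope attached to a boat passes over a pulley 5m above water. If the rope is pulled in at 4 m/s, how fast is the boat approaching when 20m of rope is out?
16√15/15 ≈ 4.131 m/s

rope² = x² + 5²
x = √(20² - 5²) = 5√15
dx/dt = (rope/x) · d(rope)/dt = (20/(5√15)) · (-4) = -16√15/15 m/s
The boat approaches at 16√15/15 ≈ 4.131 m/s.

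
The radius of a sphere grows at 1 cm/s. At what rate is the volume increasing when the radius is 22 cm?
1936π cm³/s

V = (4/3)πr³
dV/dt = dV/dr · dr/dt = 4πr² · 1
At r = 22: dV/dt = 1936π cm³/s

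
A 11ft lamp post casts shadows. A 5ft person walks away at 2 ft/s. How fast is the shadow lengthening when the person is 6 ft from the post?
5/3 ft/s

By similar triangles: 11/(x+s) = 5/s
Solving: s = 5x/6
ds/dt = 5/6 · dx/dt = 5/6 · 2 = 5/3 ft/s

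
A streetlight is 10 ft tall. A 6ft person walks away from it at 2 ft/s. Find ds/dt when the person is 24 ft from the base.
3 ft/s

By similar triangles: 10/(x+s) = 6/s
Solving: s = 6x/4
ds/dt = 6/4 · dx/dt = 3/2 · 2 = 3 ft/s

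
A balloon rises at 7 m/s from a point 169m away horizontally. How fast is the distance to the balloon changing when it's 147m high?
1029√50170/50170 ≈ 4.594 m/s

z² = 169² + y²
z = √(169² + 147²) = √50170
dz/dt = y/z · dy/dt = 147/√50170 · 7 = 1029√50170/50170 ≈ 4.594 m/s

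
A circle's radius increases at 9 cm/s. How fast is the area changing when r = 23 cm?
414π cm²/s

A = πr²
dA/dt = 2πr · dr/dt = 2π(23)(9) = 414π cm²/s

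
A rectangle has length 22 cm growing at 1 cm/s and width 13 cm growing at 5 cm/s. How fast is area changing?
123 cm²/s

A = lw
dA/dt = w·dl/dt + l·dw/dt = 13·1 + 22·5 = 123 cm²/s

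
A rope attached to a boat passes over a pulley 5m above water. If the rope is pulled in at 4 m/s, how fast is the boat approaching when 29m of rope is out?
29√51/51 ≈ 4.061 m/s

rope² = x² + 5²
x = √(29² - 5²) = 4√51
dx/dt = (rope/x) · d(rope)/dt = (29/(4√51)) · (-4) = -29√51/51 m/s
The boat approaches at 29√51/51 ≈ 4.061 m/s.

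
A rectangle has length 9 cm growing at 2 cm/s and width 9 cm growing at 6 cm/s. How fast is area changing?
72 cm²/s

A = lw
dA/dt = w·dl/dt + l·dw/dt = 9·2 + 9·6 = 72 cm²/s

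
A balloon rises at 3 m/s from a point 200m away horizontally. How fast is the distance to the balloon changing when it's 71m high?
213√45041/45041 ≈ 1.004 m/s

z² = 200² + y²
z = √(200² + 71²) = √45041
dz/dt = y/z · dy/dt = 71/√45041 · 3 = 213√45041/45041 ≈ 1.004 m/s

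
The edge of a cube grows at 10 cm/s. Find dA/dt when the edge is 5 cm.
600 cm²/s

A = 6s²
dA/dt = 12s · ds/dt = 12·5·10 = 600 cm²/s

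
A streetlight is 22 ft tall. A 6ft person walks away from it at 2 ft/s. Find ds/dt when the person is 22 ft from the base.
3/4 ft/s

By similar triangles: 22/(x+s) = 6/s
Solving: s = 6x/16
ds/dt = 6/16 · dx/dt = 3/8 · 2 = 3/4 ft/s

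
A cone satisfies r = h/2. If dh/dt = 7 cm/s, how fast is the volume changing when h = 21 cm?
3087π/4 cm³/s

V = (1/3)π(h/2)²h = πh³/12
dV/dt = πh²/4 · 7
At h = 21: dV/dt = 3087π/4 cm³/s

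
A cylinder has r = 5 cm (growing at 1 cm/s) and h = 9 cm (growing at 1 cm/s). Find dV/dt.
115π cm³/s

V = πr²h
dV/dt = 2πrh·dr/dt + πr²·dh/dt
= 2π(5)(9)(1) + π(5)²(1)
= 115π cm³/s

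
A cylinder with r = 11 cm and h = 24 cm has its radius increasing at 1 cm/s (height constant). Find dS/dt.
92π cm²/s

S = 2πrh + 2πr² (lateral + bases)
dS/dt = (2πh + 4πr)·dr/dt = (2π·24 + 4π·11)·1
= 92π cm²/s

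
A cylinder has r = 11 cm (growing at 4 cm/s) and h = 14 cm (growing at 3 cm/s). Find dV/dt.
1595π cm³/s

V = πr²h
dV/dt = 2πrh·dr/dt + πr²·dh/dt
= 2π(11)(14)(4) + π(11)²(3)
= 1595π cm³/s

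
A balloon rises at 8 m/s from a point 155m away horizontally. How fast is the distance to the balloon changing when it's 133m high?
532√41714/20857 ≈ 5.21 m/s

z² = 155² + y²
z = √(155² + 133²) = √41714
dz/dt = y/z · dy/dt = 133/√41714 · 8 = 532√41714/20857 ≈ 5.21 m/s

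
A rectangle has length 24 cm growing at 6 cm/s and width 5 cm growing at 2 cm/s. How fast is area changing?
78 cm²/s

A = lw
dA/dt = w·dl/dt + l·dw/dt = 5·6 + 24·2 = 78 cm²/s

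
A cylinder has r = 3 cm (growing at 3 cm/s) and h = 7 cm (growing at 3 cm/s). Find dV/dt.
153π cm³/s

V = πr²h
dV/dt = 2πrh·dr/dt + πr²·dh/dt
= 2π(3)(7)(3) + π(3)²(3)
= 153π cm³/s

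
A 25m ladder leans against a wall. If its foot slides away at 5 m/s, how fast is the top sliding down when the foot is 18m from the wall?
90√301/301 ≈ 5.188 m/s

x² + y² = 25²
2x·dx/dt + 2y·dy/dt = 0
dy/dt = -x/y · dx/dt = -18/√301 · 5 = -90√301/301 m/s
The top is descending at 90√301/301 ≈ 5.188 m/s.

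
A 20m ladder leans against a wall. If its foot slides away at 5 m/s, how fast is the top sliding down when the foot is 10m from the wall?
5√3/3 ≈ 2.887 m/s

x² + y² = 20²
2x·dx/dt + 2y·dy/dt = 0
dy/dt = -x/y · dx/dt = -10/(10√3) · 5 = -5√3/3 m/s
The top is descending at 5√3/3 ≈ 2.887 m/s.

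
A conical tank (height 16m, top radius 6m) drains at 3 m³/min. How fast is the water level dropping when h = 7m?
64/(147π) ≈ 0.1386 m/min

r/h = 6/16, so r = (3/8)h
V = (1/3)πr²h = (1/3)π((3/8)h)²h = (3/64)πh³
dV/dh = (9/64)πh²
dh/dt = (dV/dt)/(dV/dh) = -3/((9/64)π·7²) = -64/(147π) m/min
The level is dropping at 64/(147π) ≈ 0.1386 m/min.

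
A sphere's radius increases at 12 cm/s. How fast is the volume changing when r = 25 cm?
30000π cm³/s

V = (4/3)πr³
dV/dt = dV/dr · dr/dt = 4πr² · 12
At r = 25: dV/dt = 30000π cm³/s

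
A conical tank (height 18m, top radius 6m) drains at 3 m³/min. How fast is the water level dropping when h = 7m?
27/(49π) ≈ 0.1754 m/min

r/h = 6/18, so r = (1/3)h
V = (1/3)πr²h = (1/3)π((1/3)h)²h = (1/27)πh³
dV/dh = (1/9)πh²
dh/dt = (dV/dt)/(dV/dh) = -3/((1/9)π·7²) = -27/(49π) m/min
The level is dropping at 27/(49π) ≈ 0.1754 m/min.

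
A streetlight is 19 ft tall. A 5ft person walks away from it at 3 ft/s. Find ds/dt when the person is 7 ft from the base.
15/14 ft/s

By similar triangles: 19/(x+s) = 5/s
Solving: s = 5x/14
ds/dt = 5/14 · dx/dt = 5/14 · 3 = 15/14 ft/s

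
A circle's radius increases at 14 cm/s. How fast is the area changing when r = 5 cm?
140π cm²/s

A = πr²
dA/dt = 2πr · dr/dt = 2π(5)(14) = 140π cm²/s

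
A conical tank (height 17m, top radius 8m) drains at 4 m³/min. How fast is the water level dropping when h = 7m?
289/(784π) ≈ 0.1173 m/min

r/h = 8/17, so r = (8/17)h
V = (1/3)πr²h = (1/3)π((8/17)h)²h = (64/867)πh³
dV/dh = (64/289)πh²
dh/dt = (dV/dt)/(dV/dh) = -4/((64/289)π·7²) = -289/(784π) m/min
The level is dropping at 289/(784π) ≈ 0.1173 m/min.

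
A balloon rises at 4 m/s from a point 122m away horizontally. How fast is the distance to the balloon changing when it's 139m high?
556√34205/34205 ≈ 3.006 m/s

z² = 122² + y²
z = √(122² + 139²) = √34205
dz/dt = y/z · dy/dt = 139/√34205 · 4 = 556√34205/34205 ≈ 3.006 m/s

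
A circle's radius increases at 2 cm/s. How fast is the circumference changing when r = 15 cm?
4π cm/s

C = 2πr
dC/dt = 2π · dr/dt = 2π · 2 = 4π cm/s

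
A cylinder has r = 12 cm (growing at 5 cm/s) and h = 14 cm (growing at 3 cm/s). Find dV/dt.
2112π cm³/s

V = πr²h
dV/dt = 2πrh·dr/dt + πr²·dh/dt
= 2π(12)(14)(5) + π(12)²(3)
= 2112π cm³/s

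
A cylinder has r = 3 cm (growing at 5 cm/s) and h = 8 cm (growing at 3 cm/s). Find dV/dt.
267π cm³/s

V = πr²h
dV/dt = 2πrh·dr/dt + πr²·dh/dt
= 2π(3)(8)(5) + π(3)²(3)
= 267π cm³/s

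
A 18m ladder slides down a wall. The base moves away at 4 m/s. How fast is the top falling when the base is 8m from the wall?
16√65/65 ≈ 1.985 m/s

x² + y² = 18²
2x·dx/dt + 2y·dy/dt = 0
dy/dt = -x/y · dx/dt = -8/(2√65) · 4 = -16√65/65 m/s
The top is descending at 16√65/65 ≈ 1.985 m/s.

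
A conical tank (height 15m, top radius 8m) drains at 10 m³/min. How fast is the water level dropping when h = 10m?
45/(128π) ≈ 0.1119 m/min

r/h = 8/15, so r = (8/15)h
V = (1/3)πr²h = (1/3)π((8/15)h)²h = (64/675)πh³
dV/dh = (64/225)πh²
dh/dt = (dV/dt)/(dV/dh) = -10/((64/225)π·10²) = -45/(128π) m/min
The level is dropping at 45/(128π) ≈ 0.1119 m/min.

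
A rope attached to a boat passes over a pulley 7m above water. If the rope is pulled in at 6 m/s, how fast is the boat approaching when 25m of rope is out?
25/4 = 6.25 m/s

rope² = x² + 7²
x = √(25² - 7²) = 24
dx/dt = (rope/x) · d(rope)/dt = (25/24) · (-6) = -25/4 m/s
The boat approaches at 25/4 = 6.25 m/s.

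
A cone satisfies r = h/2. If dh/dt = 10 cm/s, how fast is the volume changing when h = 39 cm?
7605π/2 cm³/s

V = (1/3)π(h/2)²h = πh³/12
dV/dt = πh²/4 · 10
At h = 39: dV/dt = 7605π/2 cm³/s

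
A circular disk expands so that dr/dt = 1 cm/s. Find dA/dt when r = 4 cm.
8π cm²/s

A = πr²
dA/dt = 2πr · dr/dt = 2π(4)(1) = 8π cm²/s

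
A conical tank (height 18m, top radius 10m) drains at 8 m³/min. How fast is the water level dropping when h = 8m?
81/(200π) ≈ 0.1289 m/min

r/h = 10/18, so r = (5/9)h
V = (1/3)πr²h = (1/3)π((5/9)h)²h = (25/243)πh³
dV/dh = (25/81)πh²
dh/dt = (dV/dt)/(dV/dh) = -8/((25/81)π·8²) = -81/(200π) m/min
The level is dropping at 81/(200π) ≈ 0.1289 m/min.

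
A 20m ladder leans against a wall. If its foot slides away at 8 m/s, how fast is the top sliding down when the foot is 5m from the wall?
8√15/15 ≈ 2.066 m/s

x² + y² = 20²
2x·dx/dt + 2y·dy/dt = 0
dy/dt = -x/y · dx/dt = -5/(5√15) · 8 = -8√15/15 m/s
The top is descending at 8√15/15 ≈ 2.066 m/s.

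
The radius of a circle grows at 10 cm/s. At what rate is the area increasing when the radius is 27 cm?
540π cm²/s

A = πr²
dA/dt = 2πr · dr/dt = 2π(27)(10) = 540π cm²/s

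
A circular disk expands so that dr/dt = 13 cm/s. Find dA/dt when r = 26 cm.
676π cm²/s

A = πr²
dA/dt = 2πr · dr/dt = 2π(26)(13) = 676π cm²/s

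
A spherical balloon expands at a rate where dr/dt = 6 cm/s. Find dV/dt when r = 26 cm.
16224π cm³/s

V = (4/3)πr³
dV/dt = dV/dr · dr/dt = 4πr² · 6
At r = 26: dV/dt = 16224π cm³/s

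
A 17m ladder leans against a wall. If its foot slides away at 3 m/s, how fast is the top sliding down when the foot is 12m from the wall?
36√145/145 ≈ 2.99 m/s

x² + y² = 17²
2x·dx/dt + 2y·dy/dt = 0
dy/dt = -x/y · dx/dt = -12/√145 · 3 = -36√145/145 m/s
The top is descending at 36√145/145 ≈ 2.99 m/s.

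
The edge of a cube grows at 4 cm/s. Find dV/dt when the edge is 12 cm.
1728 cm³/s

V = s³
dV/dt = 3s² · ds/dt = 3·12²·4 = 1728 cm³/s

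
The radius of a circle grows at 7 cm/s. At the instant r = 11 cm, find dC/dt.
14π cm/s

C = 2πr
dC/dt = 2π · dr/dt = 2π · 7 = 14π cm/s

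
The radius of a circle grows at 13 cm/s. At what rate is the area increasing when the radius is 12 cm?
312π cm²/s

A = πr²
dA/dt = 2πr · dr/dt = 2π(12)(13) = 312π cm²/s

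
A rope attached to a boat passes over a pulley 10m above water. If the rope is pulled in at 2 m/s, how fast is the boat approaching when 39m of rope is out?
78√29/203 ≈ 2.069 m/s

rope² = x² + 10²
x = √(39² - 10²) = 7√29
dx/dt = (rope/x) · d(rope)/dt = (39/(7√29)) · (-2) = -78√29/203 m/s
The boat approaches at 78√29/203 ≈ 2.069 m/s.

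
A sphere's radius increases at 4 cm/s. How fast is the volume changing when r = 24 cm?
9216π cm³/s

V = (4/3)πr³
dV/dt = dV/dr · dr/dt = 4πr² · 4
At r = 24: dV/dt = 9216π cm³/s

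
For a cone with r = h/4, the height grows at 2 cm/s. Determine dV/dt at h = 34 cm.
289π/2 cm³/s

V = (1/3)π(h/4)²h = πh³/48
dV/dt = πh²/16 · 2
At h = 34: dV/dt = 289π/2 cm³/s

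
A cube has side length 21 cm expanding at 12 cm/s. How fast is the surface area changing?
3024 cm²/s

A = 6s²
dA/dt = 12s · ds/dt = 12·21·12 = 3024 cm²/s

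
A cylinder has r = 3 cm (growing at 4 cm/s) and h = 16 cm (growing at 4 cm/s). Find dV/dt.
420π cm³/s

V = πr²h
dV/dt = 2πrh·dr/dt + πr²·dh/dt
= 2π(3)(16)(4) + π(3)²(4)
= 420π cm³/s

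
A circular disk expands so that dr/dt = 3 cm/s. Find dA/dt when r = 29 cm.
174π cm²/s

A = πr²
dA/dt = 2πr · dr/dt = 2π(29)(3) = 174π cm²/s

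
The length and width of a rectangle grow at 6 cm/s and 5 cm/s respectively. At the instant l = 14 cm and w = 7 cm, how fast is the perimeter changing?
22 cm/s

P = 2(l + w)
dP/dt = 2(dl/dt + dw/dt) = 2(6 + 5) = 22 cm/s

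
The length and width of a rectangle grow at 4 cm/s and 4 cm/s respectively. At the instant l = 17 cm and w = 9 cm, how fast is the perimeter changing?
16 cm/s

P = 2(l + w)
dP/dt = 2(dl/dt + dw/dt) = 2(4 + 4) = 16 cm/s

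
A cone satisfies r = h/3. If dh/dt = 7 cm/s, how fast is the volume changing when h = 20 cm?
2800π/9 cm³/s

V = (1/3)π(h/3)²h = πh³/27
dV/dt = πh²/9 · 7
At h = 20: dV/dt = 2800π/9 cm³/s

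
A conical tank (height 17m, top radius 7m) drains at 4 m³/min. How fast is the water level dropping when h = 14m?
289/(2401π) ≈ 0.03831 m/min

r/h = 7/17, so r = (7/17)h
V = (1/3)πr²h = (1/3)π((7/17)h)²h = (49/867)πh³
dV/dh = (49/289)πh²
dh/dt = (dV/dt)/(dV/dh) = -4/((49/289)π·14²) = -289/(2401π) m/min
The level is dropping at 289/(2401π) ≈ 0.03831 m/min.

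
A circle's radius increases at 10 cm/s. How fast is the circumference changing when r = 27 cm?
20π cm/s

C = 2πr
dC/dt = 2π · dr/dt = 2π · 10 = 20π cm/s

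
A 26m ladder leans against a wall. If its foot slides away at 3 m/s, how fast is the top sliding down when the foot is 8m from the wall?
4√17/17 ≈ 0.9701 m/s

x² + y² = 26²
2x·dx/dt + 2y·dy/dt = 0
dy/dt = -x/y · dx/dt = -8/(6√17) · 3 = -4√17/17 m/s
The top is descending at 4√17/17 ≈ 0.9701 m/s.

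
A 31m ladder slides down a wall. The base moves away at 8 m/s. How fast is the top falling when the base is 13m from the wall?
26√22/33 ≈ 3.695 m/s

x² + y² = 31²
2x·dx/dt + 2y·dy/dt = 0
dy/dt = -x/y · dx/dt = -13/(6√22) · 8 = -26√22/33 m/s
The top is descending at 26√22/33 ≈ 3.695 m/s.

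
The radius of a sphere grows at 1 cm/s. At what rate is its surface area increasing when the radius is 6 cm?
48π cm²/s

S = 4πr²
dS/dt = dS/dr · dr/dt = 8πr · 1
At r = 6: dS/dt = 48π cm²/s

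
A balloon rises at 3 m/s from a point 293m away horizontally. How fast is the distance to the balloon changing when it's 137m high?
411√362/6154 ≈ 1.271 m/s

z² = 293² + y²
z = √(293² + 137²) = 17√362
dz/dt = y/z · dy/dt = 137/(17√362) · 3 = 411√362/6154 ≈ 1.271 m/s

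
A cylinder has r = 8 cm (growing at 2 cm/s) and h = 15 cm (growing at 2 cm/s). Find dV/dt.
608π cm³/s

V = πr²h
dV/dt = 2πrh·dr/dt + πr²·dh/dt
= 2π(8)(15)(2) + π(8)²(2)
= 608π cm³/s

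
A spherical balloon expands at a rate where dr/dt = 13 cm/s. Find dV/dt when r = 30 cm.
46800π cm³/s

V = (4/3)πr³
dV/dt = dV/dr · dr/dt = 4πr² · 13
At r = 30: dV/dt = 46800π cm³/s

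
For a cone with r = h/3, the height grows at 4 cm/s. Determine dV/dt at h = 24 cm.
256π cm³/s

V = (1/3)π(h/3)²h = πh³/27
dV/dt = πh²/9 · 4
At h = 24: dV/dt = 256π cm³/s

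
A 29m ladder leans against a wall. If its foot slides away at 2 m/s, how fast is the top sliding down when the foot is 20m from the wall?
40/21 ≈ 1.905 m/s

x² + y² = 29²
2x·dx/dt + 2y·dy/dt = 0
dy/dt = -x/y · dx/dt = -20/21 · 2 = -40/21 m/s
The top is descending at 40/21 ≈ 1.905 m/s.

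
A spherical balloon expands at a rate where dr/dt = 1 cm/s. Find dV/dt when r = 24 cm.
2304π cm³/s

V = (4/3)πr³
dV/dt = dV/dr · dr/dt = 4πr² · 1
At r = 24: dV/dt = 2304π cm³/s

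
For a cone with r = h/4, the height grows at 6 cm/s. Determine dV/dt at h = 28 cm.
294π cm³/s

V = (1/3)π(h/4)²h = πh³/48
dV/dt = πh²/16 · 6
At h = 28: dV/dt = 294π cm³/s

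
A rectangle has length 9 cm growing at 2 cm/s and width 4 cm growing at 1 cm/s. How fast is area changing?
17 cm²/s

A = lw
dA/dt = w·dl/dt + l·dw/dt = 4·2 + 9·1 = 17 cm²/s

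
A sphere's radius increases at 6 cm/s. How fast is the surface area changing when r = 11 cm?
528π cm²/s

S = 4πr²
dS/dt = dS/dr · dr/dt = 8πr · 6
At r = 11: dS/dt = 528π cm²/s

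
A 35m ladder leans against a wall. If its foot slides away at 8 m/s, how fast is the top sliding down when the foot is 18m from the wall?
144√901/901 ≈ 4.797 m/s

x² + y² = 35²
2x·dx/dt + 2y·dy/dt = 0
dy/dt = -x/y · dx/dt = -18/√901 · 8 = -144√901/901 m/s
The top is descending at 144√901/901 ≈ 4.797 m/s.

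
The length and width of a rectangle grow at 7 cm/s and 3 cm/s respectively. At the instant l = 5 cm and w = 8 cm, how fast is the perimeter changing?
20 cm/s

P = 2(l + w)
dP/dt = 2(dl/dt + dw/dt) = 2(7 + 3) = 20 cm/s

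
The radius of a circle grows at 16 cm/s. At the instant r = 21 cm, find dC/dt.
32π cm/s

C = 2πr
dC/dt = 2π · dr/dt = 2π · 16 = 32π cm/s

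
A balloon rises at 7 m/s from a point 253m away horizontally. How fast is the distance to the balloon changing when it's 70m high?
490√68909/68909 ≈ 1.867 m/s

z² = 253² + y²
z = √(253² + 70²) = √68909
dz/dt = y/z · dy/dt = 70/√68909 · 7 = 490√68909/68909 ≈ 1.867 m/s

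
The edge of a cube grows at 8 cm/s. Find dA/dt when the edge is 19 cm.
1824 cm²/s

A = 6s²
dA/dt = 12s · ds/dt = 12·19·8 = 1824 cm²/s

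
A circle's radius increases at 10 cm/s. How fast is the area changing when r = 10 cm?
200π cm²/s

A = πr²
dA/dt = 2πr · dr/dt = 2π(10)(10) = 200π cm²/s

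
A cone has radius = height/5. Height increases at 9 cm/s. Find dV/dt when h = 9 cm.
729π/25 cm³/s

V = (1/3)π(h/5)²h = πh³/75
dV/dt = πh²/25 · 9
At h = 9: dV/dt = 729π/25 cm³/s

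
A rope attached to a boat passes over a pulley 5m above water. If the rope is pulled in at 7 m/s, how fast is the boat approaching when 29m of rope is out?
203√51/204 ≈ 7.106 m/s

rope² = x² + 5²
x = √(29² - 5²) = 4√51
dx/dt = (rope/x) · d(rope)/dt = (29/(4√51)) · (-7) = -203√51/204 m/s
The boat approaches at 203√51/204 ≈ 7.106 m/s.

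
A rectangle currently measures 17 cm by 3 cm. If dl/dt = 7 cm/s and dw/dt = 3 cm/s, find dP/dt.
20 cm/s

P = 2(l + w)
dP/dt = 2(dl/dt + dw/dt) = 2(7 + 3) = 20 cm/s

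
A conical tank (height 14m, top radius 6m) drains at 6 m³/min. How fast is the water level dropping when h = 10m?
49/(150π) ≈ 0.104 m/min

r/h = 6/14, so r = (3/7)h
V = (1/3)πr²h = (1/3)π((3/7)h)²h = (3/49)πh³
dV/dh = (9/49)πh²
dh/dt = (dV/dt)/(dV/dh) = -6/((9/49)π·10²) = -49/(150π) m/min
The level is dropping at 49/(150π) ≈ 0.104 m/min.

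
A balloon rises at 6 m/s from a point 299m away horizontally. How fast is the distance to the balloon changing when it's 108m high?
648√101065/101065 ≈ 2.038 m/s

z² = 299² + y²
z = √(299² + 108²) = √101065
dz/dt = y/z · dy/dt = 108/√101065 · 6 = 648√101065/101065 ≈ 2.038 m/s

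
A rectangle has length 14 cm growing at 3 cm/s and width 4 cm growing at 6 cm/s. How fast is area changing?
96 cm²/s

A = lw
dA/dt = w·dl/dt + l·dw/dt = 4·3 + 14·6 = 96 cm²/s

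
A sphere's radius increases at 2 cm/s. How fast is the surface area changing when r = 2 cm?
32π cm²/s

S = 4πr²
dS/dt = dS/dr · dr/dt = 8πr · 2
At r = 2: dS/dt = 32π cm²/s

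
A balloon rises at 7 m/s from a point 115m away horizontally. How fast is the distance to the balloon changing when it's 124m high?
868√28601/28601 ≈ 5.133 m/s

z² = 115² + y²
z = √(115² + 124²) = √28601
dz/dt = y/z · dy/dt = 124/√28601 · 7 = 868√28601/28601 ≈ 5.133 m/s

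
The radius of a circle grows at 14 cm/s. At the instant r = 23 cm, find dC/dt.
28π cm/s

C = 2πr
dC/dt = 2π · dr/dt = 2π · 14 = 28π cm/s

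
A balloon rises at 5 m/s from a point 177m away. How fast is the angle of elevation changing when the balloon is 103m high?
0.021103 rad/s

tan(θ) = y/177
sec²(θ) · dθ/dt = (1/177) · dy/dt
dθ/dt = cos²(θ)/177 · 5 = 177/(177² + 103²) · 5
dθ/dt = 0.021103 rad/s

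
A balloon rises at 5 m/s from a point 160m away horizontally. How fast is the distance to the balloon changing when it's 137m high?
685√44369/44369 ≈ 3.252 m/s

z² = 160² + y²
z = √(160² + 137²) = √44369
dz/dt = y/z · dy/dt = 137/√44369 · 5 = 685√44369/44369 ≈ 3.252 m/s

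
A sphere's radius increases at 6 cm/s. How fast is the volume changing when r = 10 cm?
2400π cm³/s

V = (4/3)πr³
dV/dt = dV/dr · dr/dt = 4πr² · 6
At r = 10: dV/dt = 2400π cm³/s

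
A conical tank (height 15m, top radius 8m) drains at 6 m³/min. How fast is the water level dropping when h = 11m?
675/(3872π) ≈ 0.05549 m/min

r/h = 8/15, so r = (8/15)h
V = (1/3)πr²h = (1/3)π((8/15)h)²h = (64/675)πh³
dV/dh = (64/225)πh²
dh/dt = (dV/dt)/(dV/dh) = -6/((64/225)π·11²) = -675/(3872π) m/min
The level is dropping at 675/(3872π) ≈ 0.05549 m/min.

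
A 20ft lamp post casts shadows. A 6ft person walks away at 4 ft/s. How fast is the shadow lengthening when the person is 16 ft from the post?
12/7 ft/s

By similar triangles: 20/(x+s) = 6/s
Solving: s = 6x/14
ds/dt = 6/14 · dx/dt = 3/7 · 4 = 12/7 ft/s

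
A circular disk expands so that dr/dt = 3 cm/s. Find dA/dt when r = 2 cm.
12π cm²/s

A = πr²
dA/dt = 2πr · dr/dt = 2π(2)(3) = 12π cm²/s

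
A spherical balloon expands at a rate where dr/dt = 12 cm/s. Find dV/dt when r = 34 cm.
55488π cm³/s

V = (4/3)πr³
dV/dt = dV/dr · dr/dt = 4πr² · 12
At r = 34: dV/dt = 55488π cm³/s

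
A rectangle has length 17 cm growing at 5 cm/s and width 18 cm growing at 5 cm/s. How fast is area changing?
175 cm²/s

A = lw
dA/dt = w·dl/dt + l·dw/dt = 18·5 + 17·5 = 175 cm²/s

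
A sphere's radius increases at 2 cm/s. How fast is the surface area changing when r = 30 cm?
480π cm²/s

S = 4πr²
dS/dt = dS/dr · dr/dt = 8πr · 2
At r = 30: dS/dt = 480π cm²/s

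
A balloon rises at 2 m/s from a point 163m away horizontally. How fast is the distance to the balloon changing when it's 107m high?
107√38018/19009 ≈ 1.098 m/s

z² = 163² + y²
z = √(163² + 107²) = √38018
dz/dt = y/z · dy/dt = 107/√38018 · 2 = 107√38018/19009 ≈ 1.098 m/s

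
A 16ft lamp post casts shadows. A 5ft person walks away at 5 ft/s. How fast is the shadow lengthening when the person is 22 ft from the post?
25/11 ft/s

By similar triangles: 16/(x+s) = 5/s
Solving: s = 5x/11
ds/dt = 5/11 · dx/dt = 5/11 · 5 = 25/11 ft/s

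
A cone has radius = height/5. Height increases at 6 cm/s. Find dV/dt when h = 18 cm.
1944π/25 cm³/s

V = (1/3)π(h/5)²h = πh³/75
dV/dt = πh²/25 · 6
At h = 18: dV/dt = 1944π/25 cm³/s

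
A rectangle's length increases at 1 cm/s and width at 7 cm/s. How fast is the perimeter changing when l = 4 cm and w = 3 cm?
16 cm/s

P = 2(l + w)
dP/dt = 2(dl/dt + dw/dt) = 2(1 + 7) = 16 cm/s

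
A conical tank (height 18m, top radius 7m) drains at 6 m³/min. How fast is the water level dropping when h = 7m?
1944/(2401π) ≈ 0.2577 m/min

r/h = 7/18, so r = (7/18)h
V = (1/3)πr²h = (1/3)π((7/18)h)²h = (49/972)πh³
dV/dh = (49/324)πh²
dh/dt = (dV/dt)/(dV/dh) = -6/((49/324)π·7²) = -1944/(2401π) m/min
The level is dropping at 1944/(2401π) ≈ 0.2577 m/min.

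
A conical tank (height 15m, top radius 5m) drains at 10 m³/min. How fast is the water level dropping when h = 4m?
45/(8π) ≈ 1.79 m/min

r/h = 5/15, so r = (1/3)h
V = (1/3)πr²h = (1/3)π((1/3)h)²h = (1/27)πh³
dV/dh = (1/9)πh²
dh/dt = (dV/dt)/(dV/dh) = -10/((1/9)π·4²) = -45/(8π) m/min
The level is dropping at 45/(8π) ≈ 1.79 m/min.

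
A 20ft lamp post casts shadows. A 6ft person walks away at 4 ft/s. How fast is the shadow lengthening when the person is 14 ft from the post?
12/7 ft/s

By similar triangles: 20/(x+s) = 6/s
Solving: s = 6x/14
ds/dt = 6/14 · dx/dt = 3/7 · 4 = 12/7 ft/s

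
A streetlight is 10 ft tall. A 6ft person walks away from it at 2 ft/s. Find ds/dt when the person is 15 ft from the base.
3 ft/s

By similar triangles: 10/(x+s) = 6/s
Solving: s = 6x/4
ds/dt = 6/4 · dx/dt = 3/2 · 2 = 3 ft/s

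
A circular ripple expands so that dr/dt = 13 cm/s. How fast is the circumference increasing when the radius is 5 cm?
26π cm/s

C = 2πr
dC/dt = 2π · dr/dt = 2π · 13 = 26π cm/s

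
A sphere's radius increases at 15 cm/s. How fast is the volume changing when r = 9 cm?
4860π cm³/s

V = (4/3)πr³
dV/dt = dV/dr · dr/dt = 4πr² · 15
At r = 9: dV/dt = 4860π cm³/s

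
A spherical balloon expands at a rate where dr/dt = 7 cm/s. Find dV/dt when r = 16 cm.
7168π cm³/s

V = (4/3)πr³
dV/dt = dV/dr · dr/dt = 4πr² · 7
At r = 16: dV/dt = 7168π cm³/s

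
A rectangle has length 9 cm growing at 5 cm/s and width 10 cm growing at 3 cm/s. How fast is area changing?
77 cm²/s

A = lw
dA/dt = w·dl/dt + l·dw/dt = 10·5 + 9·3 = 77 cm²/s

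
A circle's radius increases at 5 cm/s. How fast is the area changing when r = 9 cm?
90π cm²/s

A = πr²
dA/dt = 2πr · dr/dt = 2π(9)(5) = 90π cm²/s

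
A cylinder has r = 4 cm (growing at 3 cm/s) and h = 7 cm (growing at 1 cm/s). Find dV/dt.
184π cm³/s

V = πr²h
dV/dt = 2πrh·dr/dt + πr²·dh/dt
= 2π(4)(7)(3) + π(4)²(1)
= 184π cm³/s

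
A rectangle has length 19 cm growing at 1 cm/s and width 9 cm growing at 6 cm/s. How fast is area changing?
123 cm²/s

A = lw
dA/dt = w·dl/dt + l·dw/dt = 9·1 + 19·6 = 123 cm²/s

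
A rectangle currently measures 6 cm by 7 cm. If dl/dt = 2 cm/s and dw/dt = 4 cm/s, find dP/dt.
12 cm/s

P = 2(l + w)
dP/dt = 2(dl/dt + dw/dt) = 2(2 + 4) = 12 cm/s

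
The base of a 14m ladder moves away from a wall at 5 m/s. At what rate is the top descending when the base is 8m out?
20√33/33 ≈ 3.482 m/s

x² + y² = 14²
2x·dx/dt + 2y·dy/dt = 0
dy/dt = -x/y · dx/dt = -8/(2√33) · 5 = -20√33/33 m/s
The top is descending at 20√33/33 ≈ 3.482 m/s.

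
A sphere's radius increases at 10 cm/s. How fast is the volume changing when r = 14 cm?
7840π cm³/s

V = (4/3)πr³
dV/dt = dV/dr · dr/dt = 4πr² · 10
At r = 14: dV/dt = 7840π cm³/s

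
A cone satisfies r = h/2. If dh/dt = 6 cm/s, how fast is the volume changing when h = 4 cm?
24π cm³/s

V = (1/3)π(h/2)²h = πh³/12
dV/dt = πh²/4 · 6
At h = 4: dV/dt = 24π cm³/s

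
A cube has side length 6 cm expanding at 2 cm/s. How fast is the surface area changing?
144 cm²/s

A = 6s²
dA/dt = 12s · ds/dt = 12·6·2 = 144 cm²/s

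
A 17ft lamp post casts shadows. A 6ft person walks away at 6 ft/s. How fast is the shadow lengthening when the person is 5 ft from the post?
36/11 ft/s

By similar triangles: 17/(x+s) = 6/s
Solving: s = 6x/11
ds/dt = 6/11 · dx/dt = 6/11 · 6 = 36/11 ft/s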